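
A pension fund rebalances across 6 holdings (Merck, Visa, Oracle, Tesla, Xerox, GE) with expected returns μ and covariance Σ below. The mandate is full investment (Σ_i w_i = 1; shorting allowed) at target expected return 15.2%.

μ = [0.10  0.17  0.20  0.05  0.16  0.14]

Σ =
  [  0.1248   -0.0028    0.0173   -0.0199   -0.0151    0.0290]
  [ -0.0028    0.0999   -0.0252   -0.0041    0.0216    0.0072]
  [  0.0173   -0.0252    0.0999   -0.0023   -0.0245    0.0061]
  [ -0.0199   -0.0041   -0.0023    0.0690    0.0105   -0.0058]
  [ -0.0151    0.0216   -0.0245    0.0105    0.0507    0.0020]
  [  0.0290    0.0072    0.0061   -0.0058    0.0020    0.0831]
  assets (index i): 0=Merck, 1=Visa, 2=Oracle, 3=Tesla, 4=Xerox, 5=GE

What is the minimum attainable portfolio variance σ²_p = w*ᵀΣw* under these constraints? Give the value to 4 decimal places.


0.0130

p=Σ⁻¹μ = [0.7507  1.6071  3.2348  0.6047  4.0936  0.9897]
q=Σ⁻¹𝟙 = [9.5274  9.5573  16.2968  15.4771  22.8749  7.2142]
a=μᵀp=1.819017  b=𝟙ᵀp=11.280658  c=𝟙ᵀq=80.947634  D=ac−b²=19.991904
λ₁=(c·0.152−b)/D = (80.947634·0.152−11.280658)/19.991904 = 0.051190
λ₂=(a−b·0.152)/D = (1.819017−11.280658·0.152)/19.991904 = 0.005220
w* = 0.051190·p + 0.005220·q:
  w_0 = 0.051190·0.7507 + 0.005220·9.5274 = 0.0882  (Merck)
  w_1 = 0.051190·1.6071 + 0.005220·9.5573 = 0.1322  (Visa)
  w_2 = 0.051190·3.2348 + 0.005220·16.2968 = 0.2507  (Oracle)
  w_3 = 0.051190·0.6047 + 0.005220·15.4771 = 0.1117  (Tesla)
  w_4 = 0.051190·4.0936 + 0.005220·22.8749 = 0.3290  (Xerox)
  w_5 = 0.051190·0.9897 + 0.005220·7.2142 = 0.0883  (GE)
Σw_i=1.0000  μᵀw=0.1520
σ²=wᵀΣw=λ₁·μ_p+λ₂ = 0.051190·0.152 + 0.005220 = 0.013001 ≈ 0.0130


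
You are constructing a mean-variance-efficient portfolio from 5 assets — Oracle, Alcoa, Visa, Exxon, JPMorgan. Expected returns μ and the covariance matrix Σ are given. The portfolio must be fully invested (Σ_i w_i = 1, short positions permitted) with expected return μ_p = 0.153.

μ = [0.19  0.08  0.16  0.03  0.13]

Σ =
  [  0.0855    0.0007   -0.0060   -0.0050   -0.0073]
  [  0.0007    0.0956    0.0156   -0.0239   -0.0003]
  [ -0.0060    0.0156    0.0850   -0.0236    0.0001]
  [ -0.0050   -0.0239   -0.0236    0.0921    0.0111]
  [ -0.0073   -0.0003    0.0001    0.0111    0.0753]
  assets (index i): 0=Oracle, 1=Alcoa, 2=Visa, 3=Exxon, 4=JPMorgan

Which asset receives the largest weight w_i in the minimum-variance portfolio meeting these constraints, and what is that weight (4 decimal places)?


p=Σ⁻¹μ = [2.5859  0.7123  2.2086  0.9963  1.8302]
q=Σ⁻¹𝟙 = [14.7248  12.2083  15.3496  17.2896  12.1873]
a=μᵀp=1.169499  b=𝟙ᵀp=8.333343  c=𝟙ᵀq=71.759609  D=ac−b²=14.478167
λ₁=(c·0.153−b)/D = (71.759609·0.153−8.333343)/14.478167 = 0.182749
λ₂=(a−b·0.153)/D = (1.169499−8.333343·0.153)/14.478167 = -0.007287
w* = 0.182749·p + -0.007287·q:
  w_0 = 0.182749·2.5859 + -0.007287·14.7248 = 0.3653  (Oracle)
  w_1 = 0.182749·0.7123 + -0.007287·12.2083 = 0.0412  (Alcoa)
  w_2 = 0.182749·2.2086 + -0.007287·15.3496 = 0.2918  (Visa)
  w_3 = 0.182749·0.9963 + -0.007287·17.2896 = 0.0561  (Exxon)
  w_4 = 0.182749·1.8302 + -0.007287·12.1873 = 0.2457  (JPMorgan)
Σw_i=1.0000  μᵀw=0.1530
σ²=wᵀΣw=λ₁·μ_p+λ₂ = 0.182749·0.153 + -0.007287 = 0.020674 ≈ 0.0207

Oracle (0.3653)


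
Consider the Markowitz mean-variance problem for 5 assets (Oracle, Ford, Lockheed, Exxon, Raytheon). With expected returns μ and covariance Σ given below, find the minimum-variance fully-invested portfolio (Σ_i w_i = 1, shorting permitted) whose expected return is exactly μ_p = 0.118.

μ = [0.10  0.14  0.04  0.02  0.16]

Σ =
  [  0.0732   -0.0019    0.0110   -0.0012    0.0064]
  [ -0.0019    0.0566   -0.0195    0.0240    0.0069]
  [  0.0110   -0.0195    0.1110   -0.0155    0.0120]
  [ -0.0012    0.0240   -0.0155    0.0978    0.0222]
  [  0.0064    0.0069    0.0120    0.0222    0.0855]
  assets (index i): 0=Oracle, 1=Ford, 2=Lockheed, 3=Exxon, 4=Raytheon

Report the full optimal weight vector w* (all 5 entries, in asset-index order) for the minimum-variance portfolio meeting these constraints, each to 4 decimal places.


0.2235  0.4144  0.1575  0.0100  0.1946

u=Σ⁻¹μ = [1.2116  2.7893  0.4378  -0.7809  1.6969]
v=Σ⁻¹𝟙 = [12.0155  18.5815  11.2917  6.2180  6.0977]
a=μᵀu=0.785048  b=𝟙ᵀu=5.354608  c=𝟙ᵀv=54.204247  D=ac−b²=13.881119
λ₁=(c·0.118−b)/D = (54.204247·0.118−5.354608)/13.881119 = 0.075029
λ₂=(a−b·0.118)/D = (0.785048−5.354608·0.118)/13.881119 = 0.011037
w* = 0.075029·u + 0.011037·v:
  w_0 = 0.075029·1.2116 + 0.011037·12.0155 = 0.2235  (Oracle)
  w_1 = 0.075029·2.7893 + 0.011037·18.5815 = 0.4144  (Ford)
  w_2 = 0.075029·0.4378 + 0.011037·11.2917 = 0.1575  (Lockheed)
  w_3 = 0.075029·-0.7809 + 0.011037·6.2180 = 0.0100  (Exxon)
  w_4 = 0.075029·1.6969 + 0.011037·6.0977 = 0.1946  (Raytheon)
Σw_i=1.0000  μᵀw=0.1180
σ²=wᵀΣw=λ₁·μ_p+λ₂ = 0.075029·0.118 + 0.011037 = 0.019890 ≈ 0.0199


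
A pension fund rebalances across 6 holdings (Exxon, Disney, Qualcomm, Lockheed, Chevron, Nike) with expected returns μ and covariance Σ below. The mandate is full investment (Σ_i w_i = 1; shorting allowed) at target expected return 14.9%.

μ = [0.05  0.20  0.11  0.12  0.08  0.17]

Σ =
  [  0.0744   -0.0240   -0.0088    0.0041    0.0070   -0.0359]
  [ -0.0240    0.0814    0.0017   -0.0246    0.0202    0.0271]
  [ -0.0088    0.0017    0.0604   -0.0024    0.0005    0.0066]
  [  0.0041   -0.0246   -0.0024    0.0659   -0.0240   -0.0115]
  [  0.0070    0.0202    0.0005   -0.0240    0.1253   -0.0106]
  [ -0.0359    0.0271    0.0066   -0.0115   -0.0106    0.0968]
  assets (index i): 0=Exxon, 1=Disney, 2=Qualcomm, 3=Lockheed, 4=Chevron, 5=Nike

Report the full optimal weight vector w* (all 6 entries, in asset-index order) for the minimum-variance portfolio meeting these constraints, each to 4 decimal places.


0.0999  0.3666  0.0978  0.2832  -0.0002  0.1526

x=Σ⁻¹μ = [2.8091  3.4090  2.0301  3.6799  0.8175  2.2319]
y=Σ⁻¹𝟙 = [28.6505  20.3236  19.1938  28.5610  10.0588  18.4523]
a=μᵀx=1.931975  b=𝟙ᵀx=14.977471  c=𝟙ᵀy=125.239975  D=ac−b²=17.635871
λ₁=(c·0.149−b)/D = (125.239975·0.149−14.977471)/17.635871 = 0.208852
λ₂=(a−b·0.149)/D = (1.931975−14.977471·0.149)/17.635871 = -0.016992
w* = 0.208852·x + -0.016992·y:
  w_0 = 0.208852·2.8091 + -0.016992·28.6505 = 0.0999  (Exxon)
  w_1 = 0.208852·3.4090 + -0.016992·20.3236 = 0.3666  (Disney)
  w_2 = 0.208852·2.0301 + -0.016992·19.1938 = 0.0978  (Qualcomm)
  w_3 = 0.208852·3.6799 + -0.016992·28.5610 = 0.2832  (Lockheed)
  w_4 = 0.208852·0.8175 + -0.016992·10.0588 = -0.0002  (Chevron)
  w_5 = 0.208852·2.2319 + -0.016992·18.4523 = 0.1526  (Nike)
Σw_i=1.0000  μᵀw=0.1490
σ²=wᵀΣw=λ₁·μ_p+λ₂ = 0.208852·0.149 + -0.016992 = 0.014127 ≈ 0.0141


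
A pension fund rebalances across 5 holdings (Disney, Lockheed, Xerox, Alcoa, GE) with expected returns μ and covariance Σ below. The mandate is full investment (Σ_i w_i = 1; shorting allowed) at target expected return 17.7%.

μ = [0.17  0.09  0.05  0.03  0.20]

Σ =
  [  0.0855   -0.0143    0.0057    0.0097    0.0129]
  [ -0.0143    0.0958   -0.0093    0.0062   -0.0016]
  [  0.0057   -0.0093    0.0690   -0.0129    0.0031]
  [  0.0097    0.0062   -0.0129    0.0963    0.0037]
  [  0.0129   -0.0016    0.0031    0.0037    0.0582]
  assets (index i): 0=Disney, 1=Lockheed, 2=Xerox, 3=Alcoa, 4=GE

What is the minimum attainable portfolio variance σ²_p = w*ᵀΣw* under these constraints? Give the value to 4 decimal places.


0.0307

p=Σ⁻¹μ = [1.7002  1.3037  0.6266  0.0227  3.0606]
q=Σ⁻¹𝟙 = [9.4965  13.0492  16.7688  10.3002  13.8880]
a=μᵀp=1.050506  b=𝟙ᵀp=6.713874  c=𝟙ᵀq=63.502674  D=ac−b²=21.633836
λ₁=(c·0.177−b)/D = (63.502674·0.177−6.713874)/21.633836 = 0.209214
λ₂=(a−b·0.177)/D = (1.050506−6.713874·0.177)/21.633836 = -0.006372
w* = 0.209214·p + -0.006372·q:
  w_0 = 0.209214·1.7002 + -0.006372·9.4965 = 0.2952  (Disney)
  w_1 = 0.209214·1.3037 + -0.006372·13.0492 = 0.1896  (Lockheed)
  w_2 = 0.209214·0.6266 + -0.006372·16.7688 = 0.0243  (Xerox)
  w_3 = 0.209214·0.0227 + -0.006372·10.3002 = -0.0609  (Alcoa)
  w_4 = 0.209214·3.0606 + -0.006372·13.8880 = 0.5518  (GE)
Σw_i=1.0000  μᵀw=0.1770
σ²=wᵀΣw=λ₁·μ_p+λ₂ = 0.209214·0.177 + -0.006372 = 0.030659 ≈ 0.0307


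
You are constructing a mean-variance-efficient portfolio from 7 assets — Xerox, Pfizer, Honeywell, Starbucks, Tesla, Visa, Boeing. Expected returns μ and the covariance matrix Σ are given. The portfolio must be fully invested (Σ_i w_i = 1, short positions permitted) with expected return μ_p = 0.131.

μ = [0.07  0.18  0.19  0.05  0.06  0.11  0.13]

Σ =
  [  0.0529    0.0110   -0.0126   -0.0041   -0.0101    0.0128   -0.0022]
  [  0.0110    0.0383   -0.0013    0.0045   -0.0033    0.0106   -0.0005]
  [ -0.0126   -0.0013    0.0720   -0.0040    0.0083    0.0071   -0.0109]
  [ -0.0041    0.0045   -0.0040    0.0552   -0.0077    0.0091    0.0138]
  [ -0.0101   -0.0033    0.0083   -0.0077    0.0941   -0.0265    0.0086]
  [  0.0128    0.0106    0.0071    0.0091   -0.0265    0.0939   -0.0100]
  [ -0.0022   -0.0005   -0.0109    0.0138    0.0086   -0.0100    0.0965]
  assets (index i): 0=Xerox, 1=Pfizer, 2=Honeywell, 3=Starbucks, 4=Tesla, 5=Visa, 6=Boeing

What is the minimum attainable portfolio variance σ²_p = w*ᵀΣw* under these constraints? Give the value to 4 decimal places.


x=Σ⁻¹μ = [1.2502  4.3043  3.0721  0.4468  0.7089  0.6187  1.6820]
y=Σ⁻¹𝟙 = [22.3503  17.4540  18.1486  17.9710  14.7823  7.7479  9.9282]
a=μᵀx=1.797572  b=𝟙ᵀx=12.082901  c=𝟙ᵀy=108.382263  D=ac−b²=48.828431
λ₁=(c·0.131−b)/D = (108.382263·0.131−12.082901)/48.828431 = 0.043319
λ₂=(a−b·0.131)/D = (1.797572−12.082901·0.131)/48.828431 = 0.004397
w* = 0.043319·x + 0.004397·y:
  w_0 = 0.043319·1.2502 + 0.004397·22.3503 = 0.1524  (Xerox)
  w_1 = 0.043319·4.3043 + 0.004397·17.4540 = 0.2632  (Pfizer)
  w_2 = 0.043319·3.0721 + 0.004397·18.1486 = 0.2129  (Honeywell)
  w_3 = 0.043319·0.4468 + 0.004397·17.9710 = 0.0984  (Starbucks)
  w_4 = 0.043319·0.7089 + 0.004397·14.7823 = 0.0957  (Tesla)
  w_5 = 0.043319·0.6187 + 0.004397·7.7479 = 0.0609  (Visa)
  w_6 = 0.043319·1.6820 + 0.004397·9.9282 = 0.1165  (Boeing)
Σw_i=1.0000  μᵀw=0.1310
σ²=wᵀΣw=λ₁·μ_p+λ₂ = 0.043319·0.131 + 0.004397 = 0.010072 ≈ 0.0101

0.0101


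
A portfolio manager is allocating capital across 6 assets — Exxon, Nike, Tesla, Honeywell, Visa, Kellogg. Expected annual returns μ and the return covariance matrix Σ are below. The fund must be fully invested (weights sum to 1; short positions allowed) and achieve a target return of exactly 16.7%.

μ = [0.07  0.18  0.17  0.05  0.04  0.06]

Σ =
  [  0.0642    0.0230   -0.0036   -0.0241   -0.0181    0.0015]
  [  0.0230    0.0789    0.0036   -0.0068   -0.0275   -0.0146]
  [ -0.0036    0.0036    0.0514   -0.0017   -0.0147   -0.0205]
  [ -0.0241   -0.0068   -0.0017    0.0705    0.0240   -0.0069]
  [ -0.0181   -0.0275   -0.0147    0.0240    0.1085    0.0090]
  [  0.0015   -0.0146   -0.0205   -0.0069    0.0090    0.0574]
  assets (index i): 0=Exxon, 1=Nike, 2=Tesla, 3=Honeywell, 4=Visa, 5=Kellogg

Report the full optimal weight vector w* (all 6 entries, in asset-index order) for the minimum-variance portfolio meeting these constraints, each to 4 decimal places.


-0.1545  0.4181  0.5360  -0.0910  0.0751  0.2163

g=Σ⁻¹μ = [1.1327  2.9776  5.0247  1.3727  1.3980  3.5134]
h=Σ⁻¹𝟙 = [23.4798  17.8493  39.1437  23.3326  14.8295  35.8076]
a=μᵀg=1.804815  b=𝟙ᵀg=15.419147  c=𝟙ᵀh=154.442386  D=ac−b²=40.989880
λ₁=(c·0.167−b)/D = (154.442386·0.167−15.419147)/40.989880 = 0.253056
λ₂=(a−b·0.167)/D = (1.804815−15.419147·0.167)/40.989880 = -0.018790
w* = 0.253056·g + -0.018790·h:
  w_0 = 0.253056·1.1327 + -0.018790·23.4798 = -0.1545  (Exxon)
  w_1 = 0.253056·2.9776 + -0.018790·17.8493 = 0.4181  (Nike)
  w_2 = 0.253056·5.0247 + -0.018790·39.1437 = 0.5360  (Tesla)
  w_3 = 0.253056·1.3727 + -0.018790·23.3326 = -0.0910  (Honeywell)
  w_4 = 0.253056·1.3980 + -0.018790·14.8295 = 0.0751  (Visa)
  w_5 = 0.253056·3.5134 + -0.018790·35.8076 = 0.2163  (Kellogg)
Σw_i=1.0000  μᵀw=0.1670
σ²=wᵀΣw=λ₁·μ_p+λ₂ = 0.253056·0.167 + -0.018790 = 0.023471 ≈ 0.0235


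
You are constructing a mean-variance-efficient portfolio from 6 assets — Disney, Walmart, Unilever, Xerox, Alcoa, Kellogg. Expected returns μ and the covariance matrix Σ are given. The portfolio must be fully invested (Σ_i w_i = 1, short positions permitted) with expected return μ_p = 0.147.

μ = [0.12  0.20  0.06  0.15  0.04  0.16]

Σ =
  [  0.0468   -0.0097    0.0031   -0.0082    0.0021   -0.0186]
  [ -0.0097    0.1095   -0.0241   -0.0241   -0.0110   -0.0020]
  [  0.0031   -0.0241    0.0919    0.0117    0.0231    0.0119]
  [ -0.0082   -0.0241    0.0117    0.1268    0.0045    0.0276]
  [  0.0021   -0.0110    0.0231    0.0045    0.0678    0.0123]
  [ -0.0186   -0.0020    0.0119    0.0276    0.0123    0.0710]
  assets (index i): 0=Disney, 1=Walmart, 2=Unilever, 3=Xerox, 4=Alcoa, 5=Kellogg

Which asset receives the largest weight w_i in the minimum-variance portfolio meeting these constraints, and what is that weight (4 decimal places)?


g=Σ⁻¹μ = [4.4470  2.7102  0.6618  1.2980  0.0598  2.8690]
h=Σ⁻¹𝟙 = [31.8994  17.0078  8.5270  8.4550  10.0681  16.4603]
a=μᵀg=1.771504  b=𝟙ᵀg=12.045720  c=𝟙ᵀh=92.417484  D=ac−b²=18.618569
λ₁=(c·0.147−b)/D = (92.417484·0.147−12.045720)/18.618569 = 0.082694
λ₂=(a−b·0.147)/D = (1.771504−12.045720·0.147)/18.618569 = 0.000042
w* = 0.082694·g + 0.000042·h:
  w_0 = 0.082694·4.4470 + 0.000042·31.8994 = 0.3691  (Disney)
  w_1 = 0.082694·2.7102 + 0.000042·17.0078 = 0.2248  (Walmart)
  w_2 = 0.082694·0.6618 + 0.000042·8.5270 = 0.0551  (Unilever)
  w_3 = 0.082694·1.2980 + 0.000042·8.4550 = 0.1077  (Xerox)
  w_4 = 0.082694·0.0598 + 0.000042·10.0681 = 0.0054  (Alcoa)
  w_5 = 0.082694·2.8690 + 0.000042·16.4603 = 0.2379  (Kellogg)
Σw_i=1.0000  μᵀw=0.1470
σ²=wᵀΣw=λ₁·μ_p+λ₂ = 0.082694·0.147 + 0.000042 = 0.012198 ≈ 0.0122

Disney (0.3691)


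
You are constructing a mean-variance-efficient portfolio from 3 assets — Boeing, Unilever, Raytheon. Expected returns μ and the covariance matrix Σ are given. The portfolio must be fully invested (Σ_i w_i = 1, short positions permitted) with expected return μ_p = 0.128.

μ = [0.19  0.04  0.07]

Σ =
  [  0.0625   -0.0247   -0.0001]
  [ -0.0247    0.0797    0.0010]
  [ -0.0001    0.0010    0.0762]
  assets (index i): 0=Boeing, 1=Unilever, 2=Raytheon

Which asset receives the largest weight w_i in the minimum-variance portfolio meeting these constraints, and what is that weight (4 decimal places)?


Boeing (0.5539)

u=Σ⁻¹μ = [3.6869  1.6332  0.9020]
v=Σ⁻¹𝟙 = [23.8345  19.7718  12.8952]
a=μᵀu=0.828975  b=𝟙ᵀu=6.222084  c=𝟙ᵀv=56.501477  D=ac−b²=8.124008
λ₁=(c·0.128−b)/D = (56.501477·0.128−6.222084)/8.124008 = 0.124336
λ₂=(a−b·0.128)/D = (0.828975−6.222084·0.128)/8.124008 = 0.004006
w* = 0.124336·u + 0.004006·v:
  w_0 = 0.124336·3.6869 + 0.004006·23.8345 = 0.5539  (Boeing)
  w_1 = 0.124336·1.6332 + 0.004006·19.7718 = 0.2823  (Unilever)
  w_2 = 0.124336·0.9020 + 0.004006·12.8952 = 0.1638  (Raytheon)
Σw_i=1.0000  μᵀw=0.1280
σ²=wᵀΣw=λ₁·μ_p+λ₂ = 0.124336·0.128 + 0.004006 = 0.019921 ≈ 0.0199


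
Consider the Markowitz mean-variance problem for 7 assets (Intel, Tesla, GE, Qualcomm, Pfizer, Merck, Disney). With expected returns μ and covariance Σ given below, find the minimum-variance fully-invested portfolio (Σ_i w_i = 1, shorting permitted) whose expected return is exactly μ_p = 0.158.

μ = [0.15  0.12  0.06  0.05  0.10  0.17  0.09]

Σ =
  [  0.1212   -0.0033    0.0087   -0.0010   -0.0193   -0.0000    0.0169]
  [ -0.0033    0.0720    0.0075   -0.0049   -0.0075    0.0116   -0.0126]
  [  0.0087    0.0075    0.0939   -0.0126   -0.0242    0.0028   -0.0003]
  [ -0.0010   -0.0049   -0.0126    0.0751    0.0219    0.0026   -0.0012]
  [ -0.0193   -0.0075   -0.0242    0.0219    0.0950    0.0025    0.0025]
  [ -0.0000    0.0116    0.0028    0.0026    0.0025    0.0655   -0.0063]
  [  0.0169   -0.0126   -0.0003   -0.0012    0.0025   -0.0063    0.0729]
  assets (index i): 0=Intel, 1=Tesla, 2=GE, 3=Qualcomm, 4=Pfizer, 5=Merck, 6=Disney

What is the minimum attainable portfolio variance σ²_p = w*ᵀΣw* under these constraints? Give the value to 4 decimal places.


g=Σ⁻¹μ = [1.2675  1.6959  0.7505  0.4425  1.4353  2.3249  1.3959]
h=Σ⁻¹𝟙 = [7.7418  15.7978  13.4327  12.7009  13.1054  12.3853  15.5384]
a=μᵀg=1.125184  b=𝟙ᵀg=9.312515  c=𝟙ᵀh=90.702322  D=ac−b²=15.333863
λ₁=(c·0.158−b)/D = (90.702322·0.158−9.312515)/15.333863 = 0.327279
λ₂=(a−b·0.158)/D = (1.125184−9.312515·0.158)/15.333863 = -0.022577
w* = 0.327279·g + -0.022577·h:
  w_0 = 0.327279·1.2675 + -0.022577·7.7418 = 0.2400  (Intel)
  w_1 = 0.327279·1.6959 + -0.022577·15.7978 = 0.1984  (Tesla)
  w_2 = 0.327279·0.7505 + -0.022577·13.4327 = -0.0576  (GE)
  w_3 = 0.327279·0.4425 + -0.022577·12.7009 = -0.1419  (Qualcomm)
  w_4 = 0.327279·1.4353 + -0.022577·13.1054 = 0.1739  (Pfizer)
  w_5 = 0.327279·2.3249 + -0.022577·12.3853 = 0.4813  (Merck)
  w_6 = 0.327279·1.3959 + -0.022577·15.5384 = 0.1060  (Disney)
Σw_i=1.0000  μᵀw=0.1580
σ²=wᵀΣw=λ₁·μ_p+λ₂ = 0.327279·0.158 + -0.022577 = 0.029133 ≈ 0.0291

0.0291


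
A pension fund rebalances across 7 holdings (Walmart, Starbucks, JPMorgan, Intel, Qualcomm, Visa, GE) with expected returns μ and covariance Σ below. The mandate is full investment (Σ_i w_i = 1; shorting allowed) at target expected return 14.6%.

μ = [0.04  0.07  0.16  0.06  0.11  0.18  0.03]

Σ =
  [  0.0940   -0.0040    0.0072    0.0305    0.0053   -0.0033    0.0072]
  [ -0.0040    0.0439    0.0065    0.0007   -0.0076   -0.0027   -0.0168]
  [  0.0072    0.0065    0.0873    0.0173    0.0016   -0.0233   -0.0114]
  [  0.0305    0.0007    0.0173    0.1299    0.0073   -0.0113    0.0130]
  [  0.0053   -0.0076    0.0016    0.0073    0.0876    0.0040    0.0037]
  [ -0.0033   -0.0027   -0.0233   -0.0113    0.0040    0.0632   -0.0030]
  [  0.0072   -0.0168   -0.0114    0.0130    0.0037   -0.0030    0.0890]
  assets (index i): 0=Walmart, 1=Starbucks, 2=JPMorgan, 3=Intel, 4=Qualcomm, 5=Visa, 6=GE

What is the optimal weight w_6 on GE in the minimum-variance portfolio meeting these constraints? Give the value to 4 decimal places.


g=Σ⁻¹μ = [0.2252  2.0679  2.8173  0.1948  1.1232  4.0042  1.1299]
h=Σ⁻¹𝟙 = [8.5629  31.6025  16.5460  2.9523  11.1922  24.4203  18.5546]
a=μᵀg=1.494433  b=𝟙ᵀg=11.562616  c=𝟙ᵀh=113.830755  D=ac−b²=36.418328
λ₁=(c·0.146−b)/D = (113.830755·0.146−11.562616)/36.418328 = 0.138850
λ₂=(a−b·0.146)/D = (1.494433−11.562616·0.146)/36.418328 = -0.005319
w* = 0.138850·g + -0.005319·h:
  w_0 = 0.138850·0.2252 + -0.005319·8.5629 = -0.0143  (Walmart)
  w_1 = 0.138850·2.0679 + -0.005319·31.6025 = 0.1190  (Starbucks)
  w_2 = 0.138850·2.8173 + -0.005319·16.5460 = 0.3032  (JPMorgan)
  w_3 = 0.138850·0.1948 + -0.005319·2.9523 = 0.0113  (Intel)
  w_4 = 0.138850·1.1232 + -0.005319·11.1922 = 0.0964  (Qualcomm)
  w_5 = 0.138850·4.0042 + -0.005319·24.4203 = 0.4261  (Visa)
  w_6 = 0.138850·1.1299 + -0.005319·18.5546 = 0.0582  (GE)
Σw_i=1.0000  μᵀw=0.1460
σ²=wᵀΣw=λ₁·μ_p+λ₂ = 0.138850·0.146 + -0.005319 = 0.014953 ≈ 0.0150

0.0582


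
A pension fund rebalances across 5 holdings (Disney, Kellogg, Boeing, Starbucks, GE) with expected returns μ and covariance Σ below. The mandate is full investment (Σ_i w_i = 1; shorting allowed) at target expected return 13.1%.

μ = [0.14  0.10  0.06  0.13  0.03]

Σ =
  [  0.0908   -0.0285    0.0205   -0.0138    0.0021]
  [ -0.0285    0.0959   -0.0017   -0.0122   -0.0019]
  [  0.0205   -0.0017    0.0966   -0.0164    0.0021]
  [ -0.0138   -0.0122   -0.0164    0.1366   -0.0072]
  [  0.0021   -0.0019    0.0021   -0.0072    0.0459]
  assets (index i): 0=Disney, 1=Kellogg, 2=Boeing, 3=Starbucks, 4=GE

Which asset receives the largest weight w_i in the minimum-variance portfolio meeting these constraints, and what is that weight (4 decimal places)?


Disney (0.4634)

u=Σ⁻¹μ = [2.2533  1.9198  0.4036  1.4434  0.8379]
v=Σ⁻¹𝟙 = [15.8502  17.3860  8.9561  12.7821  23.3763]
a=μᵀu=0.744433  b=𝟙ᵀu=6.857955  c=𝟙ᵀv=78.350676  D=ac−b²=11.295288
λ₁=(c·0.131−b)/D = (78.350676·0.131−6.857955)/11.295288 = 0.301540
λ₂=(a−b·0.131)/D = (0.744433−6.857955·0.131)/11.295288 = -0.013630
w* = 0.301540·u + -0.013630·v:
  w_0 = 0.301540·2.2533 + -0.013630·15.8502 = 0.4634  (Disney)
  w_1 = 0.301540·1.9198 + -0.013630·17.3860 = 0.3419  (Kellogg)
  w_2 = 0.301540·0.4036 + -0.013630·8.9561 = -0.0004  (Boeing)
  w_3 = 0.301540·1.4434 + -0.013630·12.7821 = 0.2610  (Starbucks)
  w_4 = 0.301540·0.8379 + -0.013630·23.3763 = -0.0660  (GE)
Σw_i=1.0000  μᵀw=0.1310
σ²=wᵀΣw=λ₁·μ_p+λ₂ = 0.301540·0.131 + -0.013630 = 0.025871 ≈ 0.0259


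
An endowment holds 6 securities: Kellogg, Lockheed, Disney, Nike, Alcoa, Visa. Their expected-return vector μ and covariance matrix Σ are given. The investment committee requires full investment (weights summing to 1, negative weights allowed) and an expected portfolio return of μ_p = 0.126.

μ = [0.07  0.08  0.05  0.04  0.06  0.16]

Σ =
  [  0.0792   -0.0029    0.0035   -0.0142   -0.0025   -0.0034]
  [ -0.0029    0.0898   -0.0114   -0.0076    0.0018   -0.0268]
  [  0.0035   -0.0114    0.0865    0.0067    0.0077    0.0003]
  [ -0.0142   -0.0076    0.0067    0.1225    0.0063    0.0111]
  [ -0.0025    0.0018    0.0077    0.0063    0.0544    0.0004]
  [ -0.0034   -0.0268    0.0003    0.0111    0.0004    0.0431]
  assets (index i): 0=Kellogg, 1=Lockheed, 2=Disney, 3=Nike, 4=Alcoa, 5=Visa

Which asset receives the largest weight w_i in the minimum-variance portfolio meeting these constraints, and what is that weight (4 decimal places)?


x=Σ⁻¹μ = [1.2166  2.6307  0.7712  0.0506  0.9170  5.4171]
y=Σ⁻¹𝟙 = [16.3168  24.7829  12.1334  6.6909  15.5409  37.9474]
a=μᵀx=1.257959  b=𝟙ᵀx=11.003156  c=𝟙ᵀy=113.412282  D=ac−b²=21.598608
λ₁=(c·0.126−b)/D = (113.412282·0.126−11.003156)/21.598608 = 0.152176
λ₂=(a−b·0.126)/D = (1.257959−11.003156·0.126)/21.598608 = -0.005947
w* = 0.152176·x + -0.005947·y:
  w_0 = 0.152176·1.2166 + -0.005947·16.3168 = 0.0881  (Kellogg)
  w_1 = 0.152176·2.6307 + -0.005947·24.7829 = 0.2529  (Lockheed)
  w_2 = 0.152176·0.7712 + -0.005947·12.1334 = 0.0452  (Disney)
  w_3 = 0.152176·0.0506 + -0.005947·6.6909 = -0.0321  (Nike)
  w_4 = 0.152176·0.9170 + -0.005947·15.5409 = 0.0471  (Alcoa)
  w_5 = 0.152176·5.4171 + -0.005947·37.9474 = 0.5987  (Visa)
Σw_i=1.0000  μᵀw=0.1260
σ²=wᵀΣw=λ₁·μ_p+λ₂ = 0.152176·0.126 + -0.005947 = 0.013228 ≈ 0.0132

Visa (0.5987)


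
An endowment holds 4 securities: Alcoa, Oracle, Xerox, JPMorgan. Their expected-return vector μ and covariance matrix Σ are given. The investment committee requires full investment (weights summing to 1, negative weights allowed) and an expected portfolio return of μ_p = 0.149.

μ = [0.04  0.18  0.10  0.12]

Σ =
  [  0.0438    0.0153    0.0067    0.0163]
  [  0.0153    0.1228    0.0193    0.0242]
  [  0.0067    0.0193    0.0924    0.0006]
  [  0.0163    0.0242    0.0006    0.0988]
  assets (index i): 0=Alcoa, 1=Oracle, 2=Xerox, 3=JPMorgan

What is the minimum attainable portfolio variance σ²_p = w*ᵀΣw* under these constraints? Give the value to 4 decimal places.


0.0558

g=Σ⁻¹μ = [0.0418  1.1480  0.8334  0.9214]
h=Σ⁻¹𝟙 = [17.9980  3.2784  8.7918  6.2957]
a=μᵀg=0.402230  b=𝟙ᵀg=2.944707  c=𝟙ᵀh=36.364010  D=ac−b²=5.955410
λ₁=(c·0.149−b)/D = (36.364010·0.149−2.944707)/5.955410 = 0.415342
λ₂=(a−b·0.149)/D = (0.402230−2.944707·0.149)/5.955410 = -0.006134
w* = 0.415342·g + -0.006134·h:
  w_0 = 0.415342·0.0418 + -0.006134·17.9980 = -0.0930  (Alcoa)
  w_1 = 0.415342·1.1480 + -0.006134·3.2784 = 0.4567  (Oracle)
  w_2 = 0.415342·0.8334 + -0.006134·8.7918 = 0.2922  (Xerox)
  w_3 = 0.415342·0.9214 + -0.006134·6.2957 = 0.3441  (JPMorgan)
Σw_i=1.0000  μᵀw=0.1490
σ²=wᵀΣw=λ₁·μ_p+λ₂ = 0.415342·0.149 + -0.006134 = 0.055752 ≈ 0.0558


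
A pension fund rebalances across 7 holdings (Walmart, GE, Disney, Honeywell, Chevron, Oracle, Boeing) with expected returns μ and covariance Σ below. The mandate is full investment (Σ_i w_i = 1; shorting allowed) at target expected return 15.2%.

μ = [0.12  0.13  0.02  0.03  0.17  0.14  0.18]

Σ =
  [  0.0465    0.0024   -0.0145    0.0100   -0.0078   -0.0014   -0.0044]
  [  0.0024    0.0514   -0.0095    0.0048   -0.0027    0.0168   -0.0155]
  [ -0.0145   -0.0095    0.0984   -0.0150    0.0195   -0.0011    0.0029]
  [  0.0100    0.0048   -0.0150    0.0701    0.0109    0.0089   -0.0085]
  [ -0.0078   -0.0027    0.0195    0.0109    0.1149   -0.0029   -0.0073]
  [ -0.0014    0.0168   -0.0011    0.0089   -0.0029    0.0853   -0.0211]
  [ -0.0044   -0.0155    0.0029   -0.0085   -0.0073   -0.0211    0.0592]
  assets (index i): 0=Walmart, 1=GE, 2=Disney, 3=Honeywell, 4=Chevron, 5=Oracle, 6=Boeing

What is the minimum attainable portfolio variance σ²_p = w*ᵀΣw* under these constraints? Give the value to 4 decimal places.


g=Σ⁻¹μ = [3.5265  3.3733  0.4656  -0.2095  2.1351  2.4376  5.2651]
h=Σ⁻¹𝟙 = [27.6258  25.6636  15.8885  12.6167  9.7564  14.5246  33.0776]
a=μᵀg=2.516676  b=𝟙ᵀg=16.993651  c=𝟙ᵀh=139.153322  D=ac−b²=61.419667
λ₁=(c·0.152−b)/D = (139.153322·0.152−16.993651)/61.419667 = 0.067693
λ₂=(a−b·0.152)/D = (2.516676−16.993651·0.152)/61.419667 = -0.001080
w* = 0.067693·g + -0.001080·h:
  w_0 = 0.067693·3.5265 + -0.001080·27.6258 = 0.2089  (Walmart)
  w_1 = 0.067693·3.3733 + -0.001080·25.6636 = 0.2006  (GE)
  w_2 = 0.067693·0.4656 + -0.001080·15.8885 = 0.0144  (Disney)
  w_3 = 0.067693·-0.2095 + -0.001080·12.6167 = -0.0278  (Honeywell)
  w_4 = 0.067693·2.1351 + -0.001080·9.7564 = 0.1340  (Chevron)
  w_5 = 0.067693·2.4376 + -0.001080·14.5246 = 0.1493  (Oracle)
  w_6 = 0.067693·5.2651 + -0.001080·33.0776 = 0.3207  (Boeing)
Σw_i=1.0000  μᵀw=0.1520
σ²=wᵀΣw=λ₁·μ_p+λ₂ = 0.067693·0.152 + -0.001080 = 0.009209 ≈ 0.0092

0.0092


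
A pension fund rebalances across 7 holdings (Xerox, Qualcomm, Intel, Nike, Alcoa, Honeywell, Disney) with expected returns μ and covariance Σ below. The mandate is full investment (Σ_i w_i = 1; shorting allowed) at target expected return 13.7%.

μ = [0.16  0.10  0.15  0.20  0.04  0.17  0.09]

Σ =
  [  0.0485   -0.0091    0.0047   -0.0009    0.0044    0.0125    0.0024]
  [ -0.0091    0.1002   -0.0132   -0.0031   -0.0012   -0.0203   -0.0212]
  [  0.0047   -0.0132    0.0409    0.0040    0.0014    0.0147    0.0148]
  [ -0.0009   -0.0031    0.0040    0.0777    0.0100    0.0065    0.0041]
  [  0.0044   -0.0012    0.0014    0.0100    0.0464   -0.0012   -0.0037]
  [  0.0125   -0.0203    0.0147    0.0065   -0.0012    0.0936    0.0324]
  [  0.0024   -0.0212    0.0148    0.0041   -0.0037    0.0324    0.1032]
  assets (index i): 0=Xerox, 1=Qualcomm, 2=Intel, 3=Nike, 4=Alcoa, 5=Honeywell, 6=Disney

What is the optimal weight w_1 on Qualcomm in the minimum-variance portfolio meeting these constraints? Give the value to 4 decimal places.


0.1745

x=Σ⁻¹μ = [3.1242  2.0684  3.2374  2.4129  0.0556  1.0565  0.3345]
y=Σ⁻¹𝟙 = [18.5968  17.8918  21.5560  9.4306  18.3800  5.3525  8.4454]
a=μᵀx=1.886822  b=𝟙ᵀx=12.289397  c=𝟙ᵀy=99.653047  D=ac−b²=36.998263
λ₁=(c·0.137−b)/D = (99.653047·0.137−12.289397)/36.998263 = 0.036841
λ₂=(a−b·0.137)/D = (1.886822−12.289397·0.137)/36.998263 = 0.005491
w* = 0.036841·x + 0.005491·y:
  w_0 = 0.036841·3.1242 + 0.005491·18.5968 = 0.2172  (Xerox)
  w_1 = 0.036841·2.0684 + 0.005491·17.8918 = 0.1745  (Qualcomm)
  w_2 = 0.036841·3.2374 + 0.005491·21.5560 = 0.2376  (Intel)
  w_3 = 0.036841·2.4129 + 0.005491·9.4306 = 0.1407  (Nike)
  w_4 = 0.036841·0.0556 + 0.005491·18.3800 = 0.1030  (Alcoa)
  w_5 = 0.036841·1.0565 + 0.005491·5.3525 = 0.0683  (Honeywell)
  w_6 = 0.036841·0.3345 + 0.005491·8.4454 = 0.0587  (Disney)
Σw_i=1.0000  μᵀw=0.1370
σ²=wᵀΣw=λ₁·μ_p+λ₂ = 0.036841·0.137 + 0.005491 = 0.010539 ≈ 0.0105


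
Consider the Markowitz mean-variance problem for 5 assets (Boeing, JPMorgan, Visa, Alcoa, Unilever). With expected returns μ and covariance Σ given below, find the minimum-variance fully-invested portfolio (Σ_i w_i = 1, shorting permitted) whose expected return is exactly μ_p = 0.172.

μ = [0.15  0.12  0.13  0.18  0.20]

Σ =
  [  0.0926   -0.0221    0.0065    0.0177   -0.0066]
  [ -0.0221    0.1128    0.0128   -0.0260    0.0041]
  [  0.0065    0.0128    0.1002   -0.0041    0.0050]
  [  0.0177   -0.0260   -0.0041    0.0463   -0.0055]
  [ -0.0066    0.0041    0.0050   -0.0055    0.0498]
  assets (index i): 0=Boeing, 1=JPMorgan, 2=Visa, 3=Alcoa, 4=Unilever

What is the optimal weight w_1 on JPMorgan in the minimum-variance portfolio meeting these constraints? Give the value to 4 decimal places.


x=Σ⁻¹μ = [1.4206  2.2843  0.9032  5.2424  4.5046]
y=Σ⁻¹𝟙 = [9.9739  16.1147  7.3783  30.1808  22.6679]
a=μᵀx=2.449181  b=𝟙ᵀx=14.355146  c=𝟙ᵀy=86.315578  D=ac−b²=5.332293
λ₁=(c·0.172−b)/D = (86.315578·0.172−14.355146)/5.332293 = 0.092106
λ₂=(a−b·0.172)/D = (2.449181−14.355146·0.172)/5.332293 = -0.003733
w* = 0.092106·x + -0.003733·y:
  w_0 = 0.092106·1.4206 + -0.003733·9.9739 = 0.0936  (Boeing)
  w_1 = 0.092106·2.2843 + -0.003733·16.1147 = 0.1502  (JPMorgan)
  w_2 = 0.092106·0.9032 + -0.003733·7.3783 = 0.0556  (Visa)
  w_3 = 0.092106·5.2424 + -0.003733·30.1808 = 0.3702  (Alcoa)
  w_4 = 0.092106·4.5046 + -0.003733·22.6679 = 0.3303  (Unilever)
Σw_i=1.0000  μᵀw=0.1720
σ²=wᵀΣw=λ₁·μ_p+λ₂ = 0.092106·0.172 + -0.003733 = 0.012109 ≈ 0.0121

0.1502


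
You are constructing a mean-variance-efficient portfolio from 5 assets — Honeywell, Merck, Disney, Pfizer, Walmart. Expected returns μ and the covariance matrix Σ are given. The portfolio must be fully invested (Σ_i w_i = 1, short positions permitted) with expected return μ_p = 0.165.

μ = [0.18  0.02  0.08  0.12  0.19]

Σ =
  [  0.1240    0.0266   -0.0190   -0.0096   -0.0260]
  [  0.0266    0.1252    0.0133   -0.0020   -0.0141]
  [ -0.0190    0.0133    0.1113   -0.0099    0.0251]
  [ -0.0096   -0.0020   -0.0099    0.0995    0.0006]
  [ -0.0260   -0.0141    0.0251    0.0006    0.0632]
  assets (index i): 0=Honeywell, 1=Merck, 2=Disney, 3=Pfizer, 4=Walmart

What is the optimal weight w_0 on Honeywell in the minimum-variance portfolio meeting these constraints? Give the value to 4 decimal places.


x=Σ⁻¹μ = [2.4169  0.0618  0.3858  1.4556  3.8474]
y=Σ⁻¹𝟙 = [12.6984  6.9662  6.9362  11.9866  19.7325]
a=μᵀx=1.372812  b=𝟙ᵀx=8.167492  c=𝟙ᵀy=58.319899  D=ac−b²=13.354348
λ₁=(c·0.165−b)/D = (58.319899·0.165−8.167492)/13.354348 = 0.108975
λ₂=(a−b·0.165)/D = (1.372812−8.167492·0.165)/13.354348 = 0.001885
w* = 0.108975·x + 0.001885·y:
  w_0 = 0.108975·2.4169 + 0.001885·12.6984 = 0.2873  (Honeywell)
  w_1 = 0.108975·0.0618 + 0.001885·6.9662 = 0.0199  (Merck)
  w_2 = 0.108975·0.3858 + 0.001885·6.9362 = 0.0551  (Disney)
  w_3 = 0.108975·1.4556 + 0.001885·11.9866 = 0.1812  (Pfizer)
  w_4 = 0.108975·3.8474 + 0.001885·19.7325 = 0.4565  (Walmart)
Σw_i=1.0000  μᵀw=0.1650
σ²=wᵀΣw=λ₁·μ_p+λ₂ = 0.108975·0.165 + 0.001885 = 0.019866 ≈ 0.0199

0.2873


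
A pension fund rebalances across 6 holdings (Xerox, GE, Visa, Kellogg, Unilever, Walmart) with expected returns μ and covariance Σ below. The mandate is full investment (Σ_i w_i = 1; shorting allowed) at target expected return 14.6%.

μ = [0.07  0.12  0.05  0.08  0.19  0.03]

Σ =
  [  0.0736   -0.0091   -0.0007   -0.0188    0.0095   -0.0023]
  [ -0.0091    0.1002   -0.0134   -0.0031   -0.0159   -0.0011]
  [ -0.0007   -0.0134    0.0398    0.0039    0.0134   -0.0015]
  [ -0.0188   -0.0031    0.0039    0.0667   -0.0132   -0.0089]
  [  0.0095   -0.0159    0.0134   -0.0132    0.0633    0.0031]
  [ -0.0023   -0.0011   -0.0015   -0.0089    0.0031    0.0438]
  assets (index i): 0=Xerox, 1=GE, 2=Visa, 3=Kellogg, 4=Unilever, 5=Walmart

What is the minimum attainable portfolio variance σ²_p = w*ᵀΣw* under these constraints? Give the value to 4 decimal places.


0.0180

g=Σ⁻¹μ = [1.4201  2.0710  0.5349  2.5360  3.6711  1.0853]
h=Σ⁻¹𝟙 = [22.1261  19.0976  24.8237  27.8857  16.3734  29.8301]
a=μᵀg=1.307622  b=𝟙ᵀg=11.318424  c=𝟙ᵀh=140.136562  D=ac−b²=55.138880
λ₁=(c·0.146−b)/D = (140.136562·0.146−11.318424)/55.138880 = 0.165791
λ₂=(a−b·0.146)/D = (1.307622−11.318424·0.146)/55.138880 = -0.006255
w* = 0.165791·g + -0.006255·h:
  w_0 = 0.165791·1.4201 + -0.006255·22.1261 = 0.0970  (Xerox)
  w_1 = 0.165791·2.0710 + -0.006255·19.0976 = 0.2239  (GE)
  w_2 = 0.165791·0.5349 + -0.006255·24.8237 = -0.0666  (Visa)
  w_3 = 0.165791·2.5360 + -0.006255·27.8857 = 0.2460  (Kellogg)
  w_4 = 0.165791·3.6711 + -0.006255·16.3734 = 0.5062  (Unilever)
  w_5 = 0.165791·1.0853 + -0.006255·29.8301 = -0.0066  (Walmart)
Σw_i=1.0000  μᵀw=0.1460
σ²=wᵀΣw=λ₁·μ_p+λ₂ = 0.165791·0.146 + -0.006255 = 0.017951 ≈ 0.0180


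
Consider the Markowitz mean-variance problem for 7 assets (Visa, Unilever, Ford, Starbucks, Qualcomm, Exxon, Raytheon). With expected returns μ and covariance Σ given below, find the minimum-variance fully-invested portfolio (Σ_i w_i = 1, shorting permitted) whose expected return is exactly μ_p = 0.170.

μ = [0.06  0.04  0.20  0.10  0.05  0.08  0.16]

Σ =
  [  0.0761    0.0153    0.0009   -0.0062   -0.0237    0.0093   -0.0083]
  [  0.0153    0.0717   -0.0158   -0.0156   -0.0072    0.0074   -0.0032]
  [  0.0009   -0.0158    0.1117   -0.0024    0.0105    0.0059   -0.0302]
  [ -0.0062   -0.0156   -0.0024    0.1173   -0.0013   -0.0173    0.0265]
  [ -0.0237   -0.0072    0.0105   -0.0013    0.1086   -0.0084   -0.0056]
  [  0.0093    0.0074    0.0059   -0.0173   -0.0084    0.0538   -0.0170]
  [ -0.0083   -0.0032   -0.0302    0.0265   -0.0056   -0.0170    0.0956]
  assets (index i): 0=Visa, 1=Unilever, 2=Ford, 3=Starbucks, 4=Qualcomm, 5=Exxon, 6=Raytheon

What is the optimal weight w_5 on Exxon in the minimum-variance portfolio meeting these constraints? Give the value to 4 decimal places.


0.1617

g=Σ⁻¹μ = [0.8976  1.0751  2.5181  0.7919  0.8058  2.1720  2.7970]
h=Σ⁻¹𝟙 = [14.4075  16.1871  13.7164  11.2452  15.0704  24.2316  18.6606]
a=μᵀg=1.341234  b=𝟙ᵀg=11.057473  c=𝟙ᵀh=113.518773  D=ac−b²=29.987518
λ₁=(c·0.170−b)/D = (113.518773·0.170−11.057473)/29.987518 = 0.274805
λ₂=(a−b·0.170)/D = (1.341234−11.057473·0.170)/29.987518 = -0.017959
w* = 0.274805·g + -0.017959·h:
  w_0 = 0.274805·0.8976 + -0.017959·14.4075 = -0.0121  (Visa)
  w_1 = 0.274805·1.0751 + -0.017959·16.1871 = 0.0047  (Unilever)
  w_2 = 0.274805·2.5181 + -0.017959·13.7164 = 0.4457  (Ford)
  w_3 = 0.274805·0.7919 + -0.017959·11.2452 = 0.0157  (Starbucks)
  w_4 = 0.274805·0.8058 + -0.017959·15.0704 = -0.0492  (Qualcomm)
  w_5 = 0.274805·2.1720 + -0.017959·24.2316 = 0.1617  (Exxon)
  w_6 = 0.274805·2.7970 + -0.017959·18.6606 = 0.4335  (Raytheon)
Σw_i=1.0000  μᵀw=0.1700
σ²=wᵀΣw=λ₁·μ_p+λ₂ = 0.274805·0.170 + -0.017959 = 0.028758 ≈ 0.0288


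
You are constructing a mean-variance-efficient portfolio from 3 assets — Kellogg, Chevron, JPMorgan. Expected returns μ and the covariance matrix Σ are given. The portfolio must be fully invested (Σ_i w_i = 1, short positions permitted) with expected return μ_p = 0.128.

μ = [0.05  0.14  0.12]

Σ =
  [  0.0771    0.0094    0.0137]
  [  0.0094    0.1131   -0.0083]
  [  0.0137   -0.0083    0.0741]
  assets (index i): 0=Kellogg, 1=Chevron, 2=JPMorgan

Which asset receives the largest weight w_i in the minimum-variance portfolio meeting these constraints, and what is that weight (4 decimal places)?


u=Σ⁻¹μ = [0.1749  1.3509  1.7384]
v=Σ⁻¹𝟙 = [9.6150  8.9763  12.7230]
a=μᵀu=0.406478  b=𝟙ᵀu=3.264199  c=𝟙ᵀv=31.314359  D=ac−b²=2.073598
λ₁=(c·0.128−b)/D = (31.314359·0.128−3.264199)/2.073598 = 0.358815
λ₂=(a−b·0.128)/D = (0.406478−3.264199·0.128)/2.073598 = -0.005469
w* = 0.358815·u + -0.005469·v:
  w_0 = 0.358815·0.1749 + -0.005469·9.6150 = 0.0102  (Kellogg)
  w_1 = 0.358815·1.3509 + -0.005469·8.9763 = 0.4356  (Chevron)
  w_2 = 0.358815·1.7384 + -0.005469·12.7230 = 0.5542  (JPMorgan)
Σw_i=1.0000  μᵀw=0.1280
σ²=wᵀΣw=λ₁·μ_p+λ₂ = 0.358815·0.128 + -0.005469 = 0.040460 ≈ 0.0405

JPMorgan (0.5542)


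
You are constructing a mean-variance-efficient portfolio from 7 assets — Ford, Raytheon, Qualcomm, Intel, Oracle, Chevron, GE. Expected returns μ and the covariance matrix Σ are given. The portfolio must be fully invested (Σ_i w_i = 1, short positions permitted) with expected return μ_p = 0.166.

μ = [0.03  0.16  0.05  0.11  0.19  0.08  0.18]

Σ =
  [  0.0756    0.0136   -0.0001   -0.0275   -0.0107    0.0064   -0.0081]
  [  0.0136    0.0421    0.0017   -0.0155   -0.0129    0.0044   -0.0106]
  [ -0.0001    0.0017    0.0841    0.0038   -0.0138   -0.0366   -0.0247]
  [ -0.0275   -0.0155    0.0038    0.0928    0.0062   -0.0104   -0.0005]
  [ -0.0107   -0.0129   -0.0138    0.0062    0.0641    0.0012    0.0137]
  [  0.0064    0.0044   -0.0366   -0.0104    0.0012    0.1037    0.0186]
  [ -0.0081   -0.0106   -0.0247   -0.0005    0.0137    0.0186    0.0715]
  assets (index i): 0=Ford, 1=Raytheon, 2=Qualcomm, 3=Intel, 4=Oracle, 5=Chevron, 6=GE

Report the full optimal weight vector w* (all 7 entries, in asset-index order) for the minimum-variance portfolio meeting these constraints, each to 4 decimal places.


x=Σ⁻¹μ = [0.9540  6.1972  2.3884  2.2583  3.9215  0.8622  3.4095]
y=Σ⁻¹𝟙 = [19.2946  36.1105  27.1382  21.4856  24.7584  14.3162  22.5824]
a=μᵀx=2.815778  b=𝟙ᵀx=19.991080  c=𝟙ᵀy=165.686035  D=ac−b²=66.891826
λ₁=(c·0.166−b)/D = (165.686035·0.166−19.991080)/66.891826 = 0.112313
λ₂=(a−b·0.166)/D = (2.815778−19.991080·0.166)/66.891826 = -0.007516
w* = 0.112313·x + -0.007516·y:
  w_0 = 0.112313·0.9540 + -0.007516·19.2946 = -0.0379  (Ford)
  w_1 = 0.112313·6.1972 + -0.007516·36.1105 = 0.4246  (Raytheon)
  w_2 = 0.112313·2.3884 + -0.007516·27.1382 = 0.0643  (Qualcomm)
  w_3 = 0.112313·2.2583 + -0.007516·21.4856 = 0.0922  (Intel)
  w_4 = 0.112313·3.9215 + -0.007516·24.7584 = 0.2544  (Oracle)
  w_5 = 0.112313·0.8622 + -0.007516·14.3162 = -0.0108  (Chevron)
  w_6 = 0.112313·3.4095 + -0.007516·22.5824 = 0.2132  (GE)
Σw_i=1.0000  μᵀw=0.1660
σ²=wᵀΣw=λ₁·μ_p+λ₂ = 0.112313·0.166 + -0.007516 = 0.011128 ≈ 0.0111

-0.0379  0.4246  0.0643  0.0922  0.2544  -0.0108  0.2132


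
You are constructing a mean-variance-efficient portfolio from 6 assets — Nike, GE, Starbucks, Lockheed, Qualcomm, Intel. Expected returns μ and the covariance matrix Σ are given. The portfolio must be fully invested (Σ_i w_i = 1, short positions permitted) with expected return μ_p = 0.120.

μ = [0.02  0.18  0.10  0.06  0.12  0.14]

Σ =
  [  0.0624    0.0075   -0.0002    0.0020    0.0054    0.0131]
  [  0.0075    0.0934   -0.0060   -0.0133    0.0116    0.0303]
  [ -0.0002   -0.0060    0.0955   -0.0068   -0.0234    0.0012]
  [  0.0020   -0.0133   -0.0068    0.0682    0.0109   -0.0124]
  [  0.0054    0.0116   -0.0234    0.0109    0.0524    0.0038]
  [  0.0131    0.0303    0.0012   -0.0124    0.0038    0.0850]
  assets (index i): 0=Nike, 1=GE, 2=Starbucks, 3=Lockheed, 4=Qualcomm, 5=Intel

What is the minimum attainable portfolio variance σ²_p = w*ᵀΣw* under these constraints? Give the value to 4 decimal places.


g=Σ⁻¹μ = [-0.3610  1.5524  1.8169  1.1972  2.4598  1.1883]
h=Σ⁻¹𝟙 = [11.1328  7.9832  16.8717  15.9429  19.7777  8.4066]
a=μᵀg=0.987271  b=𝟙ᵀg=7.853627  c=𝟙ᵀh=80.114928  D=ac−b²=17.415694
λ₁=(c·0.120−b)/D = (80.114928·0.120−7.853627)/17.415694 = 0.101068
λ₂=(a−b·0.120)/D = (0.987271−7.853627·0.120)/17.415694 = 0.002574
w* = 0.101068·g + 0.002574·h:
  w_0 = 0.101068·-0.3610 + 0.002574·11.1328 = -0.0078  (Nike)
  w_1 = 0.101068·1.5524 + 0.002574·7.9832 = 0.1774  (GE)
  w_2 = 0.101068·1.8169 + 0.002574·16.8717 = 0.2271  (Starbucks)
  w_3 = 0.101068·1.1972 + 0.002574·15.9429 = 0.1620  (Lockheed)
  w_4 = 0.101068·2.4598 + 0.002574·19.7777 = 0.2995  (Qualcomm)
  w_5 = 0.101068·1.1883 + 0.002574·8.4066 = 0.1417  (Intel)
Σw_i=1.0000  μᵀw=0.1200
σ²=wᵀΣw=λ₁·μ_p+λ₂ = 0.101068·0.120 + 0.002574 = 0.014703 ≈ 0.0147

0.0147
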